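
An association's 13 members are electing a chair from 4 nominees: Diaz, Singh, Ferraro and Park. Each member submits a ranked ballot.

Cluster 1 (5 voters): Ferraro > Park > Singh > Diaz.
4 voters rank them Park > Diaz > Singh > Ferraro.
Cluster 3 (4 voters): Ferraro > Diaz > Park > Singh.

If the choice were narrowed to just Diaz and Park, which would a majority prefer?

Park

Ballots ranking Diaz above Park: 4.
Ballots ranking Park above Diaz: 13 − 4 = 9.
Park wins the head-to-head 9–4.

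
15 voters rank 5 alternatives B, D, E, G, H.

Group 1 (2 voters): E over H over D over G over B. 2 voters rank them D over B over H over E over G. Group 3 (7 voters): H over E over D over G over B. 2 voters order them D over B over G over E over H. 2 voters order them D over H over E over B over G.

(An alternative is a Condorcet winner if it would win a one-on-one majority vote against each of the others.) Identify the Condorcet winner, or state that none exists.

H

Pairwise majorities:
B–D: D 15–0.
B vs E: E wins 11–4.
B vs G: G, 9–6.
B vs H: B is ranked higher on 2+2 = 4 ballots, H on 11. H wins 11–4.
D vs E: E wins 9–6.
D vs G: D is ranked higher on 2+2+7+2+2 = 15 ballots, G on 0. D wins 15–0.
D vs H: 2+2+2 = 6 for D, 9 for H — H by 9–6.
E vs G: E wins 13–2.
E vs H: H, 11–4.
G vs H: 2 for G, 13 for H — H by 13–2.
H defeats every rival head-to-head and is the Condorcet winner.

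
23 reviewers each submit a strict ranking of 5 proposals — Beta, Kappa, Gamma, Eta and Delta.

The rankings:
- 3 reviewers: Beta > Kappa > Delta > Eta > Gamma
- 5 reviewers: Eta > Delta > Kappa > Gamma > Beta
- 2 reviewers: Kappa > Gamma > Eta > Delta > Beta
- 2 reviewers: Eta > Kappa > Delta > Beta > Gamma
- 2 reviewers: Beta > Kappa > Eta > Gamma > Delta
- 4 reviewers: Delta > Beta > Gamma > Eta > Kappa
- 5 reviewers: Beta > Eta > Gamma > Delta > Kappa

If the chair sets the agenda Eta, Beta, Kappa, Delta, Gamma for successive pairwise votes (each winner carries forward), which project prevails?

Round 1: Eta vs Beta — 9–14, Beta advances.
Round 2: Beta vs Kappa — 14–9, Beta advances.
Round 3: Beta vs Delta — 10–13, Delta advances.
Round 4: Delta vs Gamma — 14–9, Delta advances.
Delta survives the agenda.

Delta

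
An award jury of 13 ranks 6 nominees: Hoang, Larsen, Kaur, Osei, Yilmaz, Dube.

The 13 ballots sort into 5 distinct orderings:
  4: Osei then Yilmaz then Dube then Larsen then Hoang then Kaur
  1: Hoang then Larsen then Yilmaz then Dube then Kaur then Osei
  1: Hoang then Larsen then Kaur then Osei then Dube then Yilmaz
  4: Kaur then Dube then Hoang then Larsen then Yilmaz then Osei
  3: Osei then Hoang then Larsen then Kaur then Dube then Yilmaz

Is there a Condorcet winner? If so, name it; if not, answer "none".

Osei

Head-to-head results (13 jurors):
Hoang vs Larsen: Hoang is ranked higher on 1+1+4+3 = 9 ballots, Larsen on 4. Hoang wins 9–4.
Hoang vs Kaur: 4+1+1+3 = 9 for Hoang, 4 for Kaur — Hoang by 9–4.
Hoang vs Osei: 6 to 7, Osei.
Hoang vs Yilmaz: 1+1+4+3 = 9 for Hoang, 4 for Yilmaz — Hoang by 9–4.
Hoang vs Dube: Hoang is ranked higher on 1+1+3 = 5 ballots, Dube on 8. Dube wins 8–5.
Larsen vs Kaur: 9 to 4, Larsen.
Larsen vs Osei: 1+1+4 = 6 for Larsen, 7 for Osei — Osei by 7–6.
Larsen vs Yilmaz: 1+1+4+3 = 9 for Larsen, 4 for Yilmaz — Larsen by 9–4.
Larsen vs Dube: Larsen preferred on 1+1+3 = 5 ballots; Dube wins 8–5.
Kaur vs Osei: 1+1+4 = 6 for Kaur, 7 for Osei — Osei by 7–6.
Kaur vs Yilmaz: Kaur is ranked higher on 1+4+3 = 8 ballots, Yilmaz on 5. Kaur wins 8–5.
Kaur vs Dube: Kaur is ranked higher on 1+4+3 = 8 ballots, Dube on 5. Kaur wins 8–5.
Osei vs Yilmaz: Osei preferred on 4+1+3 = 8 ballots; Osei wins 8–5.
Osei vs Dube: Osei is ranked higher on 4+1+3 = 8 ballots, Dube on 5. Osei wins 8–5.
Yilmaz vs Dube: Yilmaz is ranked higher on 4+1 = 5 ballots, Dube on 8. Dube wins 8–5.
Osei beats each of Hoang, Larsen, Kaur, Yilmaz, Dube — Osei is the Condorcet winner.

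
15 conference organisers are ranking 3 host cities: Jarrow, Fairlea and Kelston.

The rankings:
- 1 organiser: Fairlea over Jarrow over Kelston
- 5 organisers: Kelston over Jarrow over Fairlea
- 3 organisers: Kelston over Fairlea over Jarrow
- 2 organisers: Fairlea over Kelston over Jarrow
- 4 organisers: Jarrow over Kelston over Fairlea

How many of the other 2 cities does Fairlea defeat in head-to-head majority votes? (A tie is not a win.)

0

Fairlea against each rival (15 organisers):
Fairlea vs Jarrow: Fairlea is ranked higher on 1+3+2 = 6 ballots, Jarrow on 9. Jarrow wins 9–6.
Fairlea–Kelston: Kelston 12–3.
Fairlea beats no one; loses to Jarrow, Kelston — 0 pairwise wins.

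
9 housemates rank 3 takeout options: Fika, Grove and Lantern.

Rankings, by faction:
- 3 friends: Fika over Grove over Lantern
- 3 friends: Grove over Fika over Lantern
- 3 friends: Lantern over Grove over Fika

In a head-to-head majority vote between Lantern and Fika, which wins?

Ballots ranking Lantern above Fika: 3.
Ballots ranking Fika above Lantern: 9 − 3 = 6.
Fika wins the head-to-head 6–3.

Fika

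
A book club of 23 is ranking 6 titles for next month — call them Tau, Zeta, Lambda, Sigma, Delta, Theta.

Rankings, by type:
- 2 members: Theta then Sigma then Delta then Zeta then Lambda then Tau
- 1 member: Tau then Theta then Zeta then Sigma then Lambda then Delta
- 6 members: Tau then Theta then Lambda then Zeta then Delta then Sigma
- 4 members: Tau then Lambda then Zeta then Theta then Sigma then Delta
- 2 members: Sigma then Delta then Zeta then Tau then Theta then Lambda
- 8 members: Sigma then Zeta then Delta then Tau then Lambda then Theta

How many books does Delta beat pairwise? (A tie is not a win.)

Delta against each rival (23 members):
Delta vs Tau: Delta preferred on 2+2+8 = 12 ballots; Delta wins 12–11.
Delta vs Zeta: 2+2 = 4 for Delta, 19 for Zeta — Zeta by 19–4.
Delta vs Lambda: Delta preferred on 2+2+8 = 12 ballots; Delta wins 12–11.
Delta vs Sigma: Sigma, 17–6.
Delta vs Theta: Delta is ranked higher on 2+8 = 10 ballots, Theta on 13. Theta wins 13–10.
Delta beats Tau, Lambda; loses to Zeta, Sigma, Theta — 2 pairwise wins.

2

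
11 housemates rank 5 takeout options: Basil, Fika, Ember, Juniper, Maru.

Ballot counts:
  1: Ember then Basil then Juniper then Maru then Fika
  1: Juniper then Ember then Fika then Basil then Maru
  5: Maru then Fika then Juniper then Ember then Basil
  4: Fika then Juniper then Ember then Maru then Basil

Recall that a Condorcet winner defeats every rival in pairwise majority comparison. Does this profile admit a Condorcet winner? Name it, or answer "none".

none

Pairwise majorities:
Basil–Fika: Fika 10–1.
Basil vs Ember: Ember, 11–0.
Basil vs Juniper: Juniper, 10–1.
Basil vs Maru: Maru wins 9–2.
Fika vs Ember: Fika wins 9–2.
Fika vs Juniper: Fika, 9–2.
Fika–Maru: Maru 6–5.
Ember–Juniper: Juniper 10–1.
Ember vs Maru: Ember, 6–5.
Juniper–Maru: Juniper 6–5.
Every restaurant loses at least once (Basil loses to Fika; Fika loses to Maru; Ember loses to Fika; Juniper loses to Fika; Maru loses to Ember). The majority relation contains the cycle Fika beats Ember beats Maru beats Fika, so there is no Condorcet winner.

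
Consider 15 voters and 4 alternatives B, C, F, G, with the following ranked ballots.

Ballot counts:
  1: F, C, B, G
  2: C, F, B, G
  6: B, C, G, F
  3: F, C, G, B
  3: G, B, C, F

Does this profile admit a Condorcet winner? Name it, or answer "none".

B

Pairwise majorities:
B vs C: B wins 9–6.
B vs F: B, 9–6.
B vs G: B, 9–6.
C vs F: C wins 11–4.
C vs G: C wins 12–3.
F vs G: G, 9–6.
B wins every pairwise contest, so B is the Condorcet winner.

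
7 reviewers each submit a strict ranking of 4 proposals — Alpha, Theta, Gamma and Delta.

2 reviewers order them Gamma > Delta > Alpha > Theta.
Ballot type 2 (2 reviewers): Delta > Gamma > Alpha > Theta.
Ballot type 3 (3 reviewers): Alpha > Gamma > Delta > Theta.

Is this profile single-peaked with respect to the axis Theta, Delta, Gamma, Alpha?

Axis positions: Theta=1, Delta=2, Gamma=3, Alpha=4.
Ballot type 1 (peak Gamma at position 3): ranking walks positions 3-2-4-1, expanding outward from the peak — single-peaked.
Ballot type 2 (peak Delta at position 2): ranking walks positions 2-3-4-1, expanding outward from the peak — single-peaked.
Ballot type 3 (peak Alpha at position 4): ranking walks positions 4-3-2-1, expanding outward from the peak — single-peaked.
Every ranking is single-peaked on this axis.

yes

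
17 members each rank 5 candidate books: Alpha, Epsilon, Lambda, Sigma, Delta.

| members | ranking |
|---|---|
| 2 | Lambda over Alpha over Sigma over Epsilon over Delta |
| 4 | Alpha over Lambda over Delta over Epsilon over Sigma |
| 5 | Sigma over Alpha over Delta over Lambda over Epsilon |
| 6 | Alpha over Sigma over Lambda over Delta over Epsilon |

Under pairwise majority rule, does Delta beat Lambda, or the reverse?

Lambda

Ballots ranking Delta above Lambda: 5.
Ballots ranking Lambda above Delta: 17 − 5 = 12.
Lambda wins the head-to-head 12–5.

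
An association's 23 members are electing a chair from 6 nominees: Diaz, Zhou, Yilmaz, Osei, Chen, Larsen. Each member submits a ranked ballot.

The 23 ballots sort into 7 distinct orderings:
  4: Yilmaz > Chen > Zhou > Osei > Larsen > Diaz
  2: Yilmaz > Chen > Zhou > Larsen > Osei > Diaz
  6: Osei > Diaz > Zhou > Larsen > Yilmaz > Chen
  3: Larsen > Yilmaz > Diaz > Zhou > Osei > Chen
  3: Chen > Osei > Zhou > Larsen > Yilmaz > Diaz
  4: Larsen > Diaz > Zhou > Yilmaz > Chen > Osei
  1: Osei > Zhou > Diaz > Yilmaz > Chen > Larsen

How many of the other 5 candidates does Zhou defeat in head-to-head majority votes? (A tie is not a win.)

Zhou against each rival (23 voters):
Zhou vs Diaz: Diaz wins 13–10.
Zhou vs Yilmaz: Zhou, 14–9.
Zhou vs Osei: Zhou is ranked higher on 4+2+3+4 = 13 ballots, Osei on 10. Zhou wins 13–10.
Zhou vs Chen: Zhou is ranked higher on 6+3+4+1 = 14 ballots, Chen on 9. Zhou wins 14–9.
Zhou vs Larsen: Zhou is ranked higher on 4+2+6+3+1 = 16 ballots, Larsen on 7. Zhou wins 16–7.
Zhou beats Yilmaz, Osei, Chen, Larsen; loses to Diaz — 4 pairwise wins.

4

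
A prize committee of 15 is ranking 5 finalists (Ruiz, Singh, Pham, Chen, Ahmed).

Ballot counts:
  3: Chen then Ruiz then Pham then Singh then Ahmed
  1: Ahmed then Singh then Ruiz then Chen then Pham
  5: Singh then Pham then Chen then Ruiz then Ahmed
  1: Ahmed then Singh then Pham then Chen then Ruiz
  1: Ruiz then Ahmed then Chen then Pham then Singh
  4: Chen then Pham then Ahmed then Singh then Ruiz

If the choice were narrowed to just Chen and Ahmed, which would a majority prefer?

Ballots ranking Chen above Ahmed: 3 + 5 + 4 = 12.
Ballots ranking Ahmed above Chen: 15 − 12 = 3.
Chen wins the head-to-head 12–3.

Chen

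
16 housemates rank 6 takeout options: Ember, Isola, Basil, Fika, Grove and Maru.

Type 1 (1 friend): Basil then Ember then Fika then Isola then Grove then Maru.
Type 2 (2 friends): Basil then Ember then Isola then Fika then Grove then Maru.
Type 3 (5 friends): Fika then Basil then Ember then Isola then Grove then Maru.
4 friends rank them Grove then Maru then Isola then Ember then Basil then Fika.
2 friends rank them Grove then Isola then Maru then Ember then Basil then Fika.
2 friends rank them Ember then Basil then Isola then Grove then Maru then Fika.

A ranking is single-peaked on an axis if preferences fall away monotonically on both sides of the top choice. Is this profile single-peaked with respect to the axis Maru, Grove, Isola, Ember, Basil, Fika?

Axis positions: Maru=1, Grove=2, Isola=3, Ember=4, Basil=5, Fika=6.
Type 1 (peak Basil at position 5): ranking walks positions 5-4-6-3-2-1, expanding outward from the peak — single-peaked.
Type 2 (peak Basil at position 5): ranking walks positions 5-4-3-6-2-1, expanding outward from the peak — single-peaked.
Type 3 (peak Fika at position 6): ranking walks positions 6-5-4-3-2-1, expanding outward from the peak — single-peaked.
Type 4 (peak Grove at position 2): ranking walks positions 2-1-3-4-5-6, expanding outward from the peak — single-peaked.
Type 5 (peak Grove at position 2): ranking walks positions 2-3-1-4-5-6, expanding outward from the peak — single-peaked.
Type 6 (peak Ember at position 4): ranking walks positions 4-5-3-2-1-6, expanding outward from the peak — single-peaked.
Every ranking is single-peaked on this axis.

yes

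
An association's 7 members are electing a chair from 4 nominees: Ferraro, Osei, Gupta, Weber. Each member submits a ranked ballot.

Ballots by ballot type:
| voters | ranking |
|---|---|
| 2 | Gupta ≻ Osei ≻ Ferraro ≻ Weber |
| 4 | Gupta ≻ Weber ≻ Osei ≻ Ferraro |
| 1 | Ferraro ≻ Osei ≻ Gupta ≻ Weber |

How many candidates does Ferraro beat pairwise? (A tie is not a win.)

0

Ferraro against each rival (7 voters):
Ferraro vs Osei: 1 to 6, Osei.
Ferraro vs Gupta: Gupta wins 6–1.
Ferraro vs Weber: Ferraro is ranked higher on 2+1 = 3 ballots, Weber on 4. Weber wins 4–3.
Ferraro beats no one; loses to Osei, Gupta, Weber — 0 pairwise wins.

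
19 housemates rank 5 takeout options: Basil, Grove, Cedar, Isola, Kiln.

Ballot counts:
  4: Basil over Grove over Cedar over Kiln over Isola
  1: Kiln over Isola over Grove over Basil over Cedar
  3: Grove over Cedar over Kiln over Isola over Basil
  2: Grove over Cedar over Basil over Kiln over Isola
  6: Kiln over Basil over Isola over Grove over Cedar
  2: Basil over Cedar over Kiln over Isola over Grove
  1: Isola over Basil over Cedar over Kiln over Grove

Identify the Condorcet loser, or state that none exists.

Head-to-head results (19 friends):
Basil vs Grove: Basil wins 13–6.
Basil vs Cedar: Basil wins 14–5.
Basil vs Isola: Basil, 14–5.
Basil vs Kiln: Kiln, 10–9.
Grove vs Cedar: Grove wins 16–3.
Grove vs Isola: Isola wins 10–9.
Grove vs Kiln: 4+3+2 = 9 for Grove, 10 for Kiln — Kiln by 10–9.
Cedar vs Isola: Cedar is ranked higher on 4+3+2+2 = 11 ballots, Isola on 8. Cedar wins 11–8.
Cedar vs Kiln: 12 to 7, Cedar.
Isola vs Kiln: Kiln, 18–1.
Each restaurant has at least one pairwise win (Basil beats Grove; Grove beats Cedar; Cedar beats Isola; Isola beats Grove; Kiln beats Basil) — no Condorcet loser.

none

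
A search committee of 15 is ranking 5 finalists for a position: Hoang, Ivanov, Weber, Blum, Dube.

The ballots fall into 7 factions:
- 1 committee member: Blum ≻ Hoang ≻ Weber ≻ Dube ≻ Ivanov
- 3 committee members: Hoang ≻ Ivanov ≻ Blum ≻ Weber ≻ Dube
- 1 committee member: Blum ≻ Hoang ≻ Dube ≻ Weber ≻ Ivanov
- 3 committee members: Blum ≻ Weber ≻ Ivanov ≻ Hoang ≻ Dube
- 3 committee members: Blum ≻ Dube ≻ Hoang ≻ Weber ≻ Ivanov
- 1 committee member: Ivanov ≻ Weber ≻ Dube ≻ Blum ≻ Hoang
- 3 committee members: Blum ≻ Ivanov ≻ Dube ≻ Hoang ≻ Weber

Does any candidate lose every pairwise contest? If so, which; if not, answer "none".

Pairwise majorities:
Hoang vs Ivanov: Hoang, 8–7.
Hoang vs Weber: 1+3+1+3+3 = 11 for Hoang, 4 for Weber — Hoang by 11–4.
Hoang vs Blum: Blum wins 12–3.
Hoang vs Dube: 1+3+1+3 = 8 for Hoang, 7 for Dube — Hoang by 8–7.
Ivanov vs Weber: Ivanov preferred on 3+1+3 = 7 ballots; Weber wins 8–7.
Ivanov vs Blum: Blum, 11–4.
Ivanov vs Dube: Ivanov is ranked higher on 3+3+1+3 = 10 ballots, Dube on 5. Ivanov wins 10–5.
Weber vs Blum: Weber preferred on 1 ballot; Blum wins 14–1.
Weber vs Dube: Weber preferred on 1+3+3+1 = 8 ballots; Weber wins 8–7.
Blum–Dube: Blum 14–1.
Only Dube has no wins; Dube is the Condorcet loser.

Dube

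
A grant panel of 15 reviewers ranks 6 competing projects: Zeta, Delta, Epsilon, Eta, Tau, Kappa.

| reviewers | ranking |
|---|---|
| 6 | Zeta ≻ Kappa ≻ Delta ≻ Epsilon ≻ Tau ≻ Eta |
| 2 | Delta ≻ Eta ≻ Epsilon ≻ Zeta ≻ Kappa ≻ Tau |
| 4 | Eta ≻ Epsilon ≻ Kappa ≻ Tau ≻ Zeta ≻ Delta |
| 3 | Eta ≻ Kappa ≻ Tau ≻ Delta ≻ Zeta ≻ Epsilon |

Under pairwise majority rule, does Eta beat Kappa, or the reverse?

Eta

Ballots ranking Eta above Kappa: 2 + 4 + 3 = 9.
Ballots ranking Kappa above Eta: 15 − 9 = 6.
Eta wins the head-to-head 9–6.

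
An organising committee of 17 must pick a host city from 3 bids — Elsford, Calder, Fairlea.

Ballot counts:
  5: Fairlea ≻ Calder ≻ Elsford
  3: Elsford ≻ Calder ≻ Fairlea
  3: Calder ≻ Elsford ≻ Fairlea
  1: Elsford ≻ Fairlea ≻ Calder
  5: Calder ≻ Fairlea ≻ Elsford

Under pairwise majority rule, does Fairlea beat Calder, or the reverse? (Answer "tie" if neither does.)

Calder

Ballots ranking Fairlea above Calder: 5 + 1 = 6.
Ballots ranking Calder above Fairlea: 17 − 6 = 11.
Calder wins the head-to-head 11–6.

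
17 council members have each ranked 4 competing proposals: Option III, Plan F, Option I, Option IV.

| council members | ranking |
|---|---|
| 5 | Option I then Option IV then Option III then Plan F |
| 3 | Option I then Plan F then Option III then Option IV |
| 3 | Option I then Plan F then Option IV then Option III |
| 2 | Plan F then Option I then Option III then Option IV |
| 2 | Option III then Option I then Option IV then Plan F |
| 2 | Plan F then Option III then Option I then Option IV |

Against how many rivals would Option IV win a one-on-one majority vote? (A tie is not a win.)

0

Option IV against each rival (17 council members):
Option IV–Option III: Option III 9–8.
Option IV vs Plan F: Plan F wins 10–7.
Option IV vs Option I: Option I, 17–0.
Option IV beats no one; loses to Option III, Plan F, Option I — 0 pairwise wins.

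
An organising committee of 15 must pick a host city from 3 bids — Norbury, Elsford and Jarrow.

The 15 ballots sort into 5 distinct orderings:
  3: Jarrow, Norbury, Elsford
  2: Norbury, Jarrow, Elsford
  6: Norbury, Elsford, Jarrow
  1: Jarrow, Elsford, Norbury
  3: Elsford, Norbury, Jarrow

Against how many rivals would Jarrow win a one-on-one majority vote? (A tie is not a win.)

0

Jarrow against each rival (15 organisers):
Jarrow vs Norbury: Norbury wins 11–4.
Jarrow vs Elsford: Elsford wins 9–6.
Jarrow beats no one; loses to Norbury, Elsford — 0 pairwise wins.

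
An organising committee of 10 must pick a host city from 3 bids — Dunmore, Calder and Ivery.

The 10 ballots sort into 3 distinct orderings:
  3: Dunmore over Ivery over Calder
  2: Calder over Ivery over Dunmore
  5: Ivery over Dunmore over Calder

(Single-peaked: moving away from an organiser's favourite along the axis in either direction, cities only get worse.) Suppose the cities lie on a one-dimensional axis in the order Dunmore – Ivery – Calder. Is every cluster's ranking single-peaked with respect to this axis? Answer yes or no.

yes

Axis positions: Dunmore=1, Ivery=2, Calder=3.
Cluster 1 (peak Dunmore at position 1): ranking walks positions 1-2-3, expanding outward from the peak — single-peaked.
Cluster 2 (peak Calder at position 3): ranking walks positions 3-2-1, expanding outward from the peak — single-peaked.
Cluster 3 (peak Ivery at position 2): ranking walks positions 2-1-3, expanding outward from the peak — single-peaked.
Every ranking is single-peaked on this axis.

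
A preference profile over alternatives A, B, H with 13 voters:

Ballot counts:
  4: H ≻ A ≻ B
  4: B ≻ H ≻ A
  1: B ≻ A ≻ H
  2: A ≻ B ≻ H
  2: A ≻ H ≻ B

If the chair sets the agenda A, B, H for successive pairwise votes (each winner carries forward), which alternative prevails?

H

Round 1: A vs B — 8–5, A advances.
Round 2: A vs H — 5–8, H advances.
The agenda winner is H.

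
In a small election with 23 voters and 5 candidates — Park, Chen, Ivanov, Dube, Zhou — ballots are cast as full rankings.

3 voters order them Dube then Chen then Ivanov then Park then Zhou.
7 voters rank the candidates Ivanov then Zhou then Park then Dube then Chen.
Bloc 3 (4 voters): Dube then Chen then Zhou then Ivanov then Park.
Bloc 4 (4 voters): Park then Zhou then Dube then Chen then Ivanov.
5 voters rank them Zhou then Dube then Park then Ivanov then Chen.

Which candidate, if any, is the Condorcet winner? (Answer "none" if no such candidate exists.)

Check each pair by majority over 23 ballots:
Park–Chen: Park 16–7.
Park vs Ivanov: Park is ranked higher on 4+5 = 9 ballots, Ivanov on 14. Ivanov wins 14–9.
Park vs Dube: Dube wins 12–11.
Park vs Zhou: Zhou, 16–7.
Chen vs Ivanov: Chen preferred on 3+4+4 = 11 ballots; Ivanov wins 12–11.
Chen–Dube: Dube 23–0.
Chen vs Zhou: 3+4 = 7 for Chen, 16 for Zhou — Zhou by 16–7.
Ivanov vs Dube: 7 for Ivanov, 16 for Dube — Dube by 16–7.
Ivanov vs Zhou: Zhou wins 13–10.
Dube vs Zhou: 7 to 16, Zhou.
Only Zhou has no losses; Zhou is the Condorcet winner.

Zhou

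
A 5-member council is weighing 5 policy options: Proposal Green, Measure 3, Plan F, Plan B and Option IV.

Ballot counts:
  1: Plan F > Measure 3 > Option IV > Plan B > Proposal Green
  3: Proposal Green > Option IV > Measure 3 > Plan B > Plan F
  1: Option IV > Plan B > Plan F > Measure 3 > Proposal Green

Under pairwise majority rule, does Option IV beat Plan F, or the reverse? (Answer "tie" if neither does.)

Ballots ranking Option IV above Plan F: 3 + 1 = 4.
Ballots ranking Plan F above Option IV: 5 − 4 = 1.
Option IV wins the head-to-head 4–1.

Option IV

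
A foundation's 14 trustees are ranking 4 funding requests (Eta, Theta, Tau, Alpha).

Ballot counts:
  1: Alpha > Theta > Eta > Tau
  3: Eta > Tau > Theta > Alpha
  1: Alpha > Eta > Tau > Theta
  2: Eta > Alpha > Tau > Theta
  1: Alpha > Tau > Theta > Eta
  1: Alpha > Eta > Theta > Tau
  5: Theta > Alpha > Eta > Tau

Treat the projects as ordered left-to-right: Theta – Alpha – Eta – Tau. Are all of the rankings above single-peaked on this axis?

no

Axis positions: Theta=1, Alpha=2, Eta=3, Tau=4.
Ballot type 1 (peak Alpha at position 2): ranking walks positions 2-1-3-4, expanding outward from the peak — single-peaked.
Ballot type 2: ranking walks positions 3-4-1-2; Theta is ranked above Alpha even though Alpha lies between Theta and the peak Eta on the axis — preferences dip and rise again. Not single-peaked.
Ballot type 3 (peak Alpha at position 2): ranking walks positions 2-3-4-1, expanding outward from the peak — single-peaked.
Ballot type 4 (peak Eta at position 3): ranking walks positions 3-2-4-1, expanding outward from the peak — single-peaked.
Ballot type 5: ranking walks positions 2-4-1-3; Tau is ranked above Eta even though Eta lies between Tau and the peak Alpha on the axis — preferences dip and rise again. Not single-peaked.
Ballot type 6 (peak Alpha at position 2): ranking walks positions 2-3-1-4, expanding outward from the peak — single-peaked.
Ballot type 7 (peak Theta at position 1): ranking walks positions 1-2-3-4, expanding outward from the peak — single-peaked.
Ballot type 2 violates single-peakedness, so the profile is not single-peaked on this axis.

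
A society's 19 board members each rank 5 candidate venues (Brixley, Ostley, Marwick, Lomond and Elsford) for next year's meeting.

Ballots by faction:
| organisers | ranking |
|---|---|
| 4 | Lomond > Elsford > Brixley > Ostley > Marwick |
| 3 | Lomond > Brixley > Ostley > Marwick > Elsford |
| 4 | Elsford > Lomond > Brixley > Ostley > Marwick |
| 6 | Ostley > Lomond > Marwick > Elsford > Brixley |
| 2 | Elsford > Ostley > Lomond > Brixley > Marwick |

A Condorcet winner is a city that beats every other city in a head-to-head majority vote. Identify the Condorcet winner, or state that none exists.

Head-to-head results (19 organisers):
Brixley–Ostley: Brixley 11–8.
Brixley vs Marwick: Brixley, 13–6.
Brixley–Lomond: Lomond 19–0.
Brixley–Elsford: Elsford 16–3.
Ostley vs Marwick: Ostley, 19–0.
Ostley–Lomond: Lomond 11–8.
Ostley–Elsford: Elsford 10–9.
Marwick vs Lomond: Lomond wins 19–0.
Marwick vs Elsford: Elsford wins 10–9.
Lomond–Elsford: Lomond 13–6.
Lomond wins every pairwise contest, so Lomond is the Condorcet winner.

Lomond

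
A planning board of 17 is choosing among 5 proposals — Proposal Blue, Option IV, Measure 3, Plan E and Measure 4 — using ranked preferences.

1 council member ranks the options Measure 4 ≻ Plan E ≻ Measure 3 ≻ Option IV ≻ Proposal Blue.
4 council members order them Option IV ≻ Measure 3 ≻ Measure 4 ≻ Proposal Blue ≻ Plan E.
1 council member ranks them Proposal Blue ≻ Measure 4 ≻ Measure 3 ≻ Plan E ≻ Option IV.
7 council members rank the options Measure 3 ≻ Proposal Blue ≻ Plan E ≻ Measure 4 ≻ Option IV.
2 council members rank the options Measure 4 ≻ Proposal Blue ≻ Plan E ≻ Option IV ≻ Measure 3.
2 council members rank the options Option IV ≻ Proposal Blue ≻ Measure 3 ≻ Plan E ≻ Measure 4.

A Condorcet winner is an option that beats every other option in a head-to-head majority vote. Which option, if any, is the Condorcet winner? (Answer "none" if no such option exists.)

Measure 3

Check each pair by majority over 17 ballots:
Proposal Blue vs Option IV: Proposal Blue preferred on 1+7+2 = 10 ballots; Proposal Blue wins 10–7.
Proposal Blue vs Measure 3: Proposal Blue is ranked higher on 1+2+2 = 5 ballots, Measure 3 on 12. Measure 3 wins 12–5.
Proposal Blue vs Plan E: Proposal Blue is ranked higher on 4+1+7+2+2 = 16 ballots, Plan E on 1. Proposal Blue wins 16–1.
Proposal Blue vs Measure 4: 1+7+2 = 10 for Proposal Blue, 7 for Measure 4 — Proposal Blue by 10–7.
Option IV vs Measure 3: 4+2+2 = 8 for Option IV, 9 for Measure 3 — Measure 3 by 9–8.
Option IV vs Plan E: 6 to 11, Plan E.
Option IV vs Measure 4: Option IV is ranked higher on 4+2 = 6 ballots, Measure 4 on 11. Measure 4 wins 11–6.
Measure 3 vs Plan E: 4+1+7+2 = 14 for Measure 3, 3 for Plan E — Measure 3 by 14–3.
Measure 3 vs Measure 4: 4+7+2 = 13 for Measure 3, 4 for Measure 4 — Measure 3 by 13–4.
Plan E vs Measure 4: 7+2 = 9 for Plan E, 8 for Measure 4 — Plan E by 9–8.
Measure 3 beats each of Proposal Blue, Option IV, Plan E, Measure 4 — Measure 3 is the Condorcet winner.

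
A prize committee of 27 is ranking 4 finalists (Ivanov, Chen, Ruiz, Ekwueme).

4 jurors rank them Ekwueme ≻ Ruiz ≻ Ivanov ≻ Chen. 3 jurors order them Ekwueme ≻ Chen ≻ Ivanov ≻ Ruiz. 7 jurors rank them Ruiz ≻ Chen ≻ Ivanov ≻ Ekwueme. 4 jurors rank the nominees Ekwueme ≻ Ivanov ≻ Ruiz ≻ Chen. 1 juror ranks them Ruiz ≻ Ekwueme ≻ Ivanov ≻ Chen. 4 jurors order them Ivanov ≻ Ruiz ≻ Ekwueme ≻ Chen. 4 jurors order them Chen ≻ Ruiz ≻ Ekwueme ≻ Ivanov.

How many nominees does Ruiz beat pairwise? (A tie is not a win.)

Ruiz against each rival (27 jurors):
Ruiz vs Ivanov: Ruiz wins 16–11.
Ruiz vs Chen: 20 to 7, Ruiz.
Ruiz vs Ekwueme: Ruiz preferred on 7+1+4+4 = 16 ballots; Ruiz wins 16–11.
Ruiz beats Ivanov, Chen, Ekwueme — 3 pairwise wins.

3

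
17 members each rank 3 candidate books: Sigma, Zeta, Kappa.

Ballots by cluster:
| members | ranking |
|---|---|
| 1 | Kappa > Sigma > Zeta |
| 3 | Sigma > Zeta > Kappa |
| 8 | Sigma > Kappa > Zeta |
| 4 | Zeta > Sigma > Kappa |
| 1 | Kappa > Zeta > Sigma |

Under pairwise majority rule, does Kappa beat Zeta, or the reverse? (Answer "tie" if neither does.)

Kappa

Ballots ranking Kappa above Zeta: 1 + 8 + 1 = 10.
Ballots ranking Zeta above Kappa: 17 − 10 = 7.
Kappa wins the head-to-head 10–7.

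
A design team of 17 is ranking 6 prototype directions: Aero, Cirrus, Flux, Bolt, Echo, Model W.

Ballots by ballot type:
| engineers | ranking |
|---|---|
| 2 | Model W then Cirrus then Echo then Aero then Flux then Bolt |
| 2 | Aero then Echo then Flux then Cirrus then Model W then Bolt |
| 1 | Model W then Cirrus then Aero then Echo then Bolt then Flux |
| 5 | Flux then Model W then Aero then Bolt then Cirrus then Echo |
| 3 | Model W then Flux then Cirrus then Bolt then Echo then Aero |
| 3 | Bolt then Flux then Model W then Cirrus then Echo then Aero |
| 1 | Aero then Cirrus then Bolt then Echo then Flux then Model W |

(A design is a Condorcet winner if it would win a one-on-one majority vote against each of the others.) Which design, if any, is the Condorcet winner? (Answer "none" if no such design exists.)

Flux

Check each pair by majority over 17 ballots:
Aero–Cirrus: Cirrus 9–8.
Aero–Flux: Flux 11–6.
Aero vs Bolt: Aero wins 11–6.
Aero vs Echo: Aero, 9–8.
Aero vs Model W: Model W wins 14–3.
Cirrus vs Flux: Flux, 13–4.
Cirrus vs Bolt: Cirrus wins 9–8.
Cirrus vs Echo: 2+1+5+3+3+1 = 15 for Cirrus, 2 for Echo — Cirrus by 15–2.
Cirrus vs Model W: Model W, 14–3.
Flux–Bolt: Flux 12–5.
Flux vs Echo: Flux preferred on 5+3+3 = 11 ballots; Flux wins 11–6.
Flux vs Model W: 2+5+3+1 = 11 for Flux, 6 for Model W — Flux by 11–6.
Bolt vs Echo: Bolt preferred on 5+3+3+1 = 12 ballots; Bolt wins 12–5.
Bolt vs Model W: Bolt preferred on 3+1 = 4 ballots; Model W wins 13–4.
Echo vs Model W: Model W wins 14–3.
Only Flux has no losses; Flux is the Condorcet winner.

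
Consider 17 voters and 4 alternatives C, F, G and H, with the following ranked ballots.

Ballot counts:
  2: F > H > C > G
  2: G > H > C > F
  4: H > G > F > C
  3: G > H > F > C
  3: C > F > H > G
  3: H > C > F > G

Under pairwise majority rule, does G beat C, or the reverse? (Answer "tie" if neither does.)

Ballots ranking G above C: 2 + 4 + 3 = 9.
Ballots ranking C above G: 17 − 9 = 8.
G wins the head-to-head 9–8.

G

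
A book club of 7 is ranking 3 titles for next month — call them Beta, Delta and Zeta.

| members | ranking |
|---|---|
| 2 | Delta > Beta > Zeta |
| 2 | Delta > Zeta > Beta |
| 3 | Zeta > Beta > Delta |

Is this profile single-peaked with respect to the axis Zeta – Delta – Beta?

no

Axis positions: Zeta=1, Delta=2, Beta=3.
Cluster 1 (peak Delta at position 2): ranking walks positions 2-3-1, expanding outward from the peak — single-peaked.
Cluster 2 (peak Delta at position 2): ranking walks positions 2-1-3, expanding outward from the peak — single-peaked.
Cluster 3: ranking walks positions 1-3-2; Beta is ranked above Delta even though Delta lies between Beta and the peak Zeta on the axis — preferences dip and rise again. Not single-peaked.
Cluster 3 violates single-peakedness, so the profile is not single-peaked on this axis.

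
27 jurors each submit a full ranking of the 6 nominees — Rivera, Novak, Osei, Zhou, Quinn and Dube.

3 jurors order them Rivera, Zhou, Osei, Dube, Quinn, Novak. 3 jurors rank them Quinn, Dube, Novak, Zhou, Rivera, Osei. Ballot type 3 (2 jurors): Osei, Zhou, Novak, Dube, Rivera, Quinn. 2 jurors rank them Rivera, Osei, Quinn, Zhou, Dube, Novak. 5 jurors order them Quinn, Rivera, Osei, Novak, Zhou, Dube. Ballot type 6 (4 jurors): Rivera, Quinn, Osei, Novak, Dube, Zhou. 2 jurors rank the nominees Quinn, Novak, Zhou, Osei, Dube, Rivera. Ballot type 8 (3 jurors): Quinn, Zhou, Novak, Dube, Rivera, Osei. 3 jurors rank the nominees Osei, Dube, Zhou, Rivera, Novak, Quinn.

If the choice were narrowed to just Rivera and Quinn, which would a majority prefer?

Rivera

Ballots ranking Rivera above Quinn: 3 + 2 + 2 + 4 + 3 = 14.
Ballots ranking Quinn above Rivera: 27 − 14 = 13.
Rivera wins the head-to-head 14–13.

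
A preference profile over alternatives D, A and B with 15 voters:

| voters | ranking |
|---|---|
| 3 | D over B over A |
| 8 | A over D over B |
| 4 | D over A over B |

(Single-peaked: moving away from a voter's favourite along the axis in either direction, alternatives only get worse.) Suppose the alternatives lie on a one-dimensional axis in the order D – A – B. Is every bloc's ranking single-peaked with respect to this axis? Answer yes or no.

no

Axis positions: D=1, A=2, B=3.
Bloc 1: ranking walks positions 1-3-2; B is ranked above A even though A lies between B and the peak D on the axis — preferences dip and rise again. Not single-peaked.
Bloc 2 (peak A at position 2): ranking walks positions 2-1-3, expanding outward from the peak — single-peaked.
Bloc 3 (peak D at position 1): ranking walks positions 1-2-3, expanding outward from the peak — single-peaked.
Bloc 1 violates single-peakedness, so the profile is not single-peaked on this axis.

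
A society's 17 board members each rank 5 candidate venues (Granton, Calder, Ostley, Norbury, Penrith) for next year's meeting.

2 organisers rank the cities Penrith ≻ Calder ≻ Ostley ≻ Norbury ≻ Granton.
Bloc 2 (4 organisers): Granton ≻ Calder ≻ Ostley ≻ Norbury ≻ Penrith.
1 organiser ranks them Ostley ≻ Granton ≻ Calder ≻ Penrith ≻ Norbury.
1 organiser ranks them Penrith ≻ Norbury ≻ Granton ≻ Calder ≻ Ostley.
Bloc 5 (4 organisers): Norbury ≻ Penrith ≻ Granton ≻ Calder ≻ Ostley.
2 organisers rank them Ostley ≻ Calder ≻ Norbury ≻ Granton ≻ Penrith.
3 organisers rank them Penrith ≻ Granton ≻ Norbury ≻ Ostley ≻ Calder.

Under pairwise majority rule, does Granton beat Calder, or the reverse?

Ballots ranking Granton above Calder: 4 + 1 + 1 + 4 + 3 = 13.
Ballots ranking Calder above Granton: 17 − 13 = 4.
Granton wins the head-to-head 13–4.

Granton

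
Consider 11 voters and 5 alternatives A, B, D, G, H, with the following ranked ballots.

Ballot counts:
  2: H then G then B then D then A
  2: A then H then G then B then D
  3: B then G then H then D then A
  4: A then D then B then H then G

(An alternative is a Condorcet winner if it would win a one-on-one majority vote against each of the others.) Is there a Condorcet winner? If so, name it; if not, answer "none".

Pairwise majorities:
A–B: A 6–5.
A–D: A 6–5.
A vs G: A wins 6–5.
A vs H: A, 6–5.
B vs D: B, 7–4.
B vs G: B, 7–4.
B–H: B 7–4.
D–G: G 7–4.
D vs H: H, 7–4.
G–H: H 8–3.
A wins every pairwise contest, so A is the Condorcet winner.

A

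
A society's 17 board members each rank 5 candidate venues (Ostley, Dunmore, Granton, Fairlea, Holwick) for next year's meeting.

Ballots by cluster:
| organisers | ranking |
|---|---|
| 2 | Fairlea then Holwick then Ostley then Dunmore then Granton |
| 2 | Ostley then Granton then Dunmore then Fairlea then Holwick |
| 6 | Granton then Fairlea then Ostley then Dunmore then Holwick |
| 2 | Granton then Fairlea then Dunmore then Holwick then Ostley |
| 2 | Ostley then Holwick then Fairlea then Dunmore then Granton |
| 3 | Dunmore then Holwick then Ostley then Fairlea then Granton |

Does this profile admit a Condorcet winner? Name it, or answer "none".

none

Head-to-head results (17 organisers):
Ostley vs Dunmore: Ostley is ranked higher on 2+2+6+2 = 12 ballots, Dunmore on 5. Ostley wins 12–5.
Ostley vs Granton: Ostley, 9–8.
Ostley vs Fairlea: 7 to 10, Fairlea.
Ostley vs Holwick: 10 to 7, Ostley.
Dunmore–Granton: Granton 10–7.
Dunmore–Fairlea: Fairlea 12–5.
Dunmore–Holwick: Dunmore 13–4.
Granton vs Fairlea: Granton, 10–7.
Granton vs Holwick: Granton, 10–7.
Fairlea vs Holwick: Fairlea preferred on 2+2+6+2 = 12 ballots; Fairlea wins 12–5.
Every city loses at least once (Ostley loses to Fairlea; Dunmore loses to Ostley; Granton loses to Ostley; Fairlea loses to Granton; Holwick loses to Ostley). The majority relation contains the cycle Ostley beats Granton beats Fairlea beats Ostley, so there is no Condorcet winner.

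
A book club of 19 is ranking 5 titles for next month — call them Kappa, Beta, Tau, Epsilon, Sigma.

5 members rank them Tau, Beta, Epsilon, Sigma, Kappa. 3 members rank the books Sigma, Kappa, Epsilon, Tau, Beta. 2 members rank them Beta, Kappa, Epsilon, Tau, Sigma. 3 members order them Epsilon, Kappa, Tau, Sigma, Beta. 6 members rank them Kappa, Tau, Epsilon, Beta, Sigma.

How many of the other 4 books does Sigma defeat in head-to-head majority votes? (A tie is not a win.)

Sigma against each rival (19 members):
Sigma–Kappa: Kappa 11–8.
Sigma vs Beta: Beta wins 13–6.
Sigma–Tau: Tau 16–3.
Sigma vs Epsilon: 3 for Sigma, 16 for Epsilon — Epsilon by 16–3.
Sigma beats no one; loses to Kappa, Beta, Tau, Epsilon — 0 pairwise wins.

0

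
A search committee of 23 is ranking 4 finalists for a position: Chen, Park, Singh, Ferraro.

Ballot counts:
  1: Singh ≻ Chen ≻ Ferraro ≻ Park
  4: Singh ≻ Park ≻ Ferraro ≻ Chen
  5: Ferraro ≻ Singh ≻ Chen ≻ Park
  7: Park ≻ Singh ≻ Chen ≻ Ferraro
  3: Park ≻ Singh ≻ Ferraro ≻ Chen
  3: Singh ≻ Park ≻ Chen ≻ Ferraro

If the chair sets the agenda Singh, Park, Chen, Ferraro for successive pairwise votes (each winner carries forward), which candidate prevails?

Round 1: Singh vs Park — 13–10, Singh advances.
Round 2: Singh vs Chen — 23–0, Singh advances.
Round 3: Singh vs Ferraro — 18–5, Singh advances.
The agenda winner is Singh.

Singh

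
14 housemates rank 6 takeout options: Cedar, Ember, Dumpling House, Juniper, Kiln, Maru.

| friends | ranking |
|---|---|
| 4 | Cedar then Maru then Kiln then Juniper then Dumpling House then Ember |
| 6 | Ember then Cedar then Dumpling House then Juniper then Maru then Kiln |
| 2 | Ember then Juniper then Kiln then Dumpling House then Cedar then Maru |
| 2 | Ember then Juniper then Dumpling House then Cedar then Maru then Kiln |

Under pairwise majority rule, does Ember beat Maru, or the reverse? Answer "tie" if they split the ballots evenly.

Ballots ranking Ember above Maru: 6 + 2 + 2 = 10.
Ballots ranking Maru above Ember: 14 − 10 = 4.
Ember wins the head-to-head 10–4.

Ember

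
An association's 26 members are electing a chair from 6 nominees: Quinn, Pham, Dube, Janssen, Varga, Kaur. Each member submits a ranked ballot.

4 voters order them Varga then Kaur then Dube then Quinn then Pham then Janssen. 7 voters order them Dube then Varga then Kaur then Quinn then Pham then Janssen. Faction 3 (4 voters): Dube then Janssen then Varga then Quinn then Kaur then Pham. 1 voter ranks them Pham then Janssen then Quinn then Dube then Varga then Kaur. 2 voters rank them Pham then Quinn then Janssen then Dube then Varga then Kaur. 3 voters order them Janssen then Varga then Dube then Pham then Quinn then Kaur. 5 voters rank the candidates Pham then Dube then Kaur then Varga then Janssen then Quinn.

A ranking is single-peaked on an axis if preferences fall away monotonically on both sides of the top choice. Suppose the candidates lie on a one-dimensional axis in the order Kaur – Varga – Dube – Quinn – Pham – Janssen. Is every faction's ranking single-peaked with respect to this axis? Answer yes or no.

Axis positions: Kaur=1, Varga=2, Dube=3, Quinn=4, Pham=5, Janssen=6.
Faction 1 (peak Varga at position 2): ranking walks positions 2-1-3-4-5-6, expanding outward from the peak — single-peaked.
Faction 2 (peak Dube at position 3): ranking walks positions 3-2-1-4-5-6, expanding outward from the peak — single-peaked.
Faction 3: ranking walks positions 3-6-2-4-1-5; Janssen is ranked above Quinn even though Quinn lies between Janssen and the peak Dube on the axis — preferences dip and rise again. Not single-peaked.
Faction 4 (peak Pham at position 5): ranking walks positions 5-6-4-3-2-1, expanding outward from the peak — single-peaked.
Faction 5 (peak Pham at position 5): ranking walks positions 5-4-6-3-2-1, expanding outward from the peak — single-peaked.
Faction 6: ranking walks positions 6-2-3-5-4-1; Varga is ranked above Pham even though Pham lies between Varga and the peak Janssen on the axis — preferences dip and rise again. Not single-peaked.
Faction 7: ranking walks positions 5-3-1-2-6-4; Dube is ranked above Quinn even though Quinn lies between Dube and the peak Pham on the axis — preferences dip and rise again. Not single-peaked.
Faction 3 violates single-peakedness, so the profile is not single-peaked on this axis.

no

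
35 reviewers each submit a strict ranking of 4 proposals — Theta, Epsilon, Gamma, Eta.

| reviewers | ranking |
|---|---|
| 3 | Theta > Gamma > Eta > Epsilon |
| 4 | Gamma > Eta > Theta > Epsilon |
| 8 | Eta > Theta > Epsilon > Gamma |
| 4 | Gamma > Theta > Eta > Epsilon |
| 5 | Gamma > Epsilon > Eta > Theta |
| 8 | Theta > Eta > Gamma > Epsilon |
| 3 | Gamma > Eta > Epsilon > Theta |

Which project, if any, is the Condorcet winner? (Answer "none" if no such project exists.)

none

Head-to-head results (35 reviewers):
Theta vs Epsilon: Theta wins 27–8.
Theta vs Gamma: Theta wins 19–16.
Theta–Eta: Eta 20–15.
Epsilon vs Gamma: Gamma, 27–8.
Epsilon vs Eta: Eta, 30–5.
Gamma vs Eta: Gamma wins 19–16.
Each project drops at least one matchup (Theta loses to Eta; Epsilon loses to Theta; Gamma loses to Theta; Eta loses to Gamma); the cycle Theta → Gamma → Eta → Theta rules out a Condorcet winner.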